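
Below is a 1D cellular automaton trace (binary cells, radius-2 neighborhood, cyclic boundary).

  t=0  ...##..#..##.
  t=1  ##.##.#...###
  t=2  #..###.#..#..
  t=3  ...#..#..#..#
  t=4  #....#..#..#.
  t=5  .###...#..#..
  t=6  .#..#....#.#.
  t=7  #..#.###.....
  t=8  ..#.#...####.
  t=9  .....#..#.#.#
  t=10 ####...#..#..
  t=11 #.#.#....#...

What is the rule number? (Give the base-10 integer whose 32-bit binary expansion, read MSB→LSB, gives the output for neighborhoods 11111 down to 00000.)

  ##### -> .   bit 31 = 0  t=1,i=12
  ####. -> #   bit 30 = 1  t=1,i=0
  ###.# -> .   bit 29 = 0  t=1,i=1
  ###.. -> .   bit 28 = 0  t=5,i=3
  ##.## -> .   bit 27 = 0  t=1,i=2
  ##.#. -> #   bit 26 = 1  t=1,i=5
  ##..# -> .   bit 25 = 0  t=0,i=5
  ##... -> #   bit 24 = 1  t=0,i=12
  #.### -> .   bit 23 = 0  t=7,i=5
  #.##. -> #   bit 22 = 1  t=1,i=3
  #.#.# -> #   bit 21 = 1  t=9,i=10
  #.#.. -> .   bit 20 = 0  t=1,i=6
  #..## -> .   bit 19 = 0  t=0,i=9
  #..#. -> #   bit 18 = 1  t=0,i=6
  #...# -> .   bit 17 = 0  t=1,i=8
  #.... -> #   bit 16 = 1  t=0,i=0
  .#### -> .   bit 15 = 0  t=1,i=11
  .###. -> .   bit 14 = 0  t=2,i=4
  .##.# -> #   bit 13 = 1  t=1,i=4
  .##.. -> #   bit 12 = 1  t=0,i=4
  .#.## -> #   bit 11 = 1  t=7,i=4
  .#.#. -> .   bit 10 = 0  t=4,i=12
  .#..# -> .   bit 9 = 0  t=0,i=8
  .#... -> #   bit 8 = 1  t=1,i=7
  ..### -> #   bit 7 = 1  t=1,i=10
  ..##. -> #   bit 6 = 1  t=0,i=3
  ..#.# -> .   bit 5 = 0  t=4,i=11
  ..#.. -> .   bit 4 = 0  t=0,i=7
  ...## -> .   bit 3 = 0  t=0,i=2
  ...#. -> .   bit 2 = 0  t=3,i=2
  ....# -> #   bit 1 = 1  t=0,i=1
  ..... -> #   bit 0 = 1  t=7,i=10
  bits 01000101011001010011100111000011 = 1164261827

1164261827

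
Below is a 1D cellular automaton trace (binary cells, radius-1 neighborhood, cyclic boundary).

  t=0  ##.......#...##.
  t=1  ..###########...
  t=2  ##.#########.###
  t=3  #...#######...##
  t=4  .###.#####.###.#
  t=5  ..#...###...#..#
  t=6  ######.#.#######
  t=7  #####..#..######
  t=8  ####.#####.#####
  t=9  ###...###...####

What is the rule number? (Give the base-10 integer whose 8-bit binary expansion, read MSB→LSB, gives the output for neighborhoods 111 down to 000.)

  ### -> #   bit 7 = 1  t=1,i=3
  ##. -> .   bit 6 = 0  t=0,i=1
  #.# -> .   bit 5 = 0  t=0,i=15
  #.. -> #   bit 4 = 1  t=0,i=2
  .## -> .   bit 3 = 0  t=0,i=0
  .#. -> #   bit 2 = 1  t=0,i=9
  ..# -> #   bit 1 = 1  t=0,i=8
  ... -> #   bit 0 = 1  t=0,i=3
  bits 10010111 = 151

151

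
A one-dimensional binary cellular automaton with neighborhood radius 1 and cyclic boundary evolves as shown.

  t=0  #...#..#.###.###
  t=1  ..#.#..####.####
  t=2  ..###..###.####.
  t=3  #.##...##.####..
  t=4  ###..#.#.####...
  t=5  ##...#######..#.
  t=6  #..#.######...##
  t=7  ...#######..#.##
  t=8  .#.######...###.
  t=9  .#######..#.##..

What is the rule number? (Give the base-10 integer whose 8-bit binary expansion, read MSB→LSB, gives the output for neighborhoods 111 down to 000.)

  ### -> #   bit 7 = 1  t=0,i=10
  ##. -> .   bit 6 = 0  t=0,i=0
  #.# -> #   bit 5 = 1  t=0,i=8
  #.. -> .   bit 4 = 0  t=0,i=1
  .## -> #   bit 3 = 1  t=0,i=9
  .#. -> #   bit 2 = 1  t=0,i=4
  ..# -> .   bit 1 = 0  t=0,i=3
  ... -> #   bit 0 = 1  t=0,i=2
  bits 10101101 = 173

173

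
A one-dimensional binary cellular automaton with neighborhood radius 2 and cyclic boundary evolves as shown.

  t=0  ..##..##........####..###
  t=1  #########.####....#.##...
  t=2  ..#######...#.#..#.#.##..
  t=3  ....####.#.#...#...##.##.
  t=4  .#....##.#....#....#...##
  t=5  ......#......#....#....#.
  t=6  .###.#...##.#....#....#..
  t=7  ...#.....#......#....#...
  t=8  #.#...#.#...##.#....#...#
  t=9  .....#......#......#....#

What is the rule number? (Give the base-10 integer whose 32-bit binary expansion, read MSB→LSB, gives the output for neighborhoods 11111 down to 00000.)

  [31] ##### => #  t=1,i=2
  [30] ####. => #  t=0,i=18
  [29] ###.# => #  t=1,i=8
  [28] ###.. => .  t=0,i=19
  [27] ##.## => .  t=1,i=9
  [26] ##.#. => .  t=3,i=8
  [25] ##..# => #  t=0,i=0
  [24] ##... => #  t=0,i=8
  [23] #.### => .  t=1,i=10
  [22] #.##. => .  t=1,i=20
  [21] #.#.# => #  t=2,i=19
  [20] #.#.. => .  t=2,i=14
  [19] #..## => #  t=0,i=1
  [18] #..#. => .  t=2,i=16
  [17] #...# => .  t=1,i=23
  [16] #.... => .  t=0,i=9
  [15] .#### => .  t=0,i=17
  [14] .###. => .  t=0,i=23
  [13] .##.# => .  t=3,i=20
  [12] .##.. => #  t=0,i=3
  [11] .#.## => #  t=1,i=19
  [10] .#.#. => .  t=2,i=13
  [9] .#..# => #  t=2,i=15
  [8] .#... => .  t=3,i=12
  [7] ..### => .  t=0,i=16
  [6] ..##. => #  t=0,i=2
  [5] ..#.# => .  t=1,i=18
  [4] ..#.. => .  t=3,i=15
  [3] ...## => .  t=0,i=15
  [2] ...#. => #  t=1,i=17
  [1] ....# => .  t=0,i=14
  [0] ..... => #  t=0,i=10
  bits 11100011001010000001101001000101 = 3811056197

3811056197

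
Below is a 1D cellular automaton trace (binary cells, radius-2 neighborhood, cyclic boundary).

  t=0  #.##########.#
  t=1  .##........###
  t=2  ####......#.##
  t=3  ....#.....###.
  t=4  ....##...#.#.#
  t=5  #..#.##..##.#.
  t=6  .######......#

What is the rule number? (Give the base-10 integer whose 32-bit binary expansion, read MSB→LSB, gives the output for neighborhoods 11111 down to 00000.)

700735288

  [31] ##### => .  t=0,i=4
  [30] ####. => .  t=0,i=10
  [29] ###.# => #  t=0,i=11
  [28] ###.. => .  t=2,i=3
  [27] ##.## => #  t=0,i=1
  [26] ##.#. => .  t=5,i=11
  [25] ##..# => .  t=5,i=7
  [24] ##... => #  t=1,i=3
  [23] #.### => #  t=0,i=2
  [22] #.##. => #  t=0,i=13
  [21] #.#.# => .  t=4,i=11
  [20] #.#.. => .  t=4,i=13
  [19] #..## => .  t=5,i=8
  [18] #..#. => #  t=5,i=2
  [17] #...# => .  t=4,i=7
  [16] #.... => .  t=1,i=4
  [15] .#### => .  t=0,i=3
  [14] .###. => #  t=1,i=12
  [13] .##.# => .  t=0,i=0
  [12] .##.. => #  t=1,i=2
  [11] .#.## => #  t=2,i=11
  [10] .#.#. => #  t=4,i=10
  [9] .#..# => #  t=5,i=1
  [8] .#... => #  t=3,i=5
  [7] ..### => .  t=1,i=11
  [6] ..##. => .  t=4,i=4
  [5] ..#.# => #  t=2,i=10
  [4] ..#.. => #  t=3,i=4
  [3] ...## => #  t=1,i=10
  [2] ...#. => .  t=2,i=9
  [1] ....# => .  t=1,i=9
  [0] ..... => .  t=1,i=5
  bits 00101001110001000101111100111000 = 700735288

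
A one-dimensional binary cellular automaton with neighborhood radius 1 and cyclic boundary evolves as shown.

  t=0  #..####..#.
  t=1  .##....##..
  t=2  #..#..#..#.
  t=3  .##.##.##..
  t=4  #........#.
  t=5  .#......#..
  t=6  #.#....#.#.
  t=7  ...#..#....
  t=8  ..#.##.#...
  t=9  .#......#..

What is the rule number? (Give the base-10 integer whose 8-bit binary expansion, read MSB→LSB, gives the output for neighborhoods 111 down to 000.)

  nb ###: next=.  (t=0,i=4, bit7=0)
  nb ##.: next=.  (t=0,i=6, bit6=0)
  nb #.#: next=.  (t=0,i=10, bit5=0)
  nb #..: next=#  (t=0,i=1, bit4=1)
  nb .##: next=.  (t=0,i=3, bit3=0)
  nb .#.: next=.  (t=0,i=0, bit2=0)
  nb ..#: next=#  (t=0,i=2, bit1=1)
  nb ...: next=.  (t=1,i=4, bit0=0)
  bits 00010010 = 18

18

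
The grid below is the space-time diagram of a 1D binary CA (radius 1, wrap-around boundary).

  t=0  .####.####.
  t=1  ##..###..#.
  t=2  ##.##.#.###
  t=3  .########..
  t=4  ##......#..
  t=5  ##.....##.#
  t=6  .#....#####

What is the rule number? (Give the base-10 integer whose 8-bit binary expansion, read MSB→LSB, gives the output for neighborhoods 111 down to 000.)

110

  [7] ### => .  t=0,i=2
  [6] ##. => #  t=0,i=4
  [5] #.# => #  t=0,i=5
  [4] #.. => .  t=0,i=10
  [3] .## => #  t=0,i=1
  [2] .#. => #  t=1,i=9
  [1] ..# => #  t=0,i=0
  [0] ... => .  t=3,i=10
  bits 01101110 = 110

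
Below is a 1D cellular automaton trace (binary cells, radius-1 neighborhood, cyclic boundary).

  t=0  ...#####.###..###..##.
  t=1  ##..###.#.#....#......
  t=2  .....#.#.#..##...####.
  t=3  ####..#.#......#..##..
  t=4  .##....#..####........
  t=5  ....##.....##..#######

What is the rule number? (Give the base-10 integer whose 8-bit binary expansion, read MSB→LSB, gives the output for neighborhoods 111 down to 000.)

  [7] ### => #  t=0,i=4
  [6] ##. => .  t=0,i=7
  [5] #.# => #  t=0,i=8
  [4] #.. => .  t=0,i=12
  [3] .## => .  t=0,i=3
  [2] .#. => .  t=1,i=8
  [1] ..# => .  t=0,i=2
  [0] ... => #  t=0,i=0
  bits 10100001 = 161

161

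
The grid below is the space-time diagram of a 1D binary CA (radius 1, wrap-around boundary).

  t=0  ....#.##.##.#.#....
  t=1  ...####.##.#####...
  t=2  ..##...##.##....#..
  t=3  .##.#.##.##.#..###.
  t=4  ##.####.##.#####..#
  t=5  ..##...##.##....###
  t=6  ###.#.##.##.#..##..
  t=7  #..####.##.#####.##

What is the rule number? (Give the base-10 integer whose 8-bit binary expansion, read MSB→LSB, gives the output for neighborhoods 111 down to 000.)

  ###|.  b7=0 t=1,i=4
  ##.|.  b6=0 t=0,i=7
  #.#|#  b5=1 t=0,i=5
  #..|#  b4=1 t=0,i=15
  .##|#  b3=1 t=0,i=6
  .#.|#  b2=1 t=0,i=4
  ..#|#  b1=1 t=0,i=3
  ...|.  b0=0 t=0,i=0
  bits 00111110 = 62

62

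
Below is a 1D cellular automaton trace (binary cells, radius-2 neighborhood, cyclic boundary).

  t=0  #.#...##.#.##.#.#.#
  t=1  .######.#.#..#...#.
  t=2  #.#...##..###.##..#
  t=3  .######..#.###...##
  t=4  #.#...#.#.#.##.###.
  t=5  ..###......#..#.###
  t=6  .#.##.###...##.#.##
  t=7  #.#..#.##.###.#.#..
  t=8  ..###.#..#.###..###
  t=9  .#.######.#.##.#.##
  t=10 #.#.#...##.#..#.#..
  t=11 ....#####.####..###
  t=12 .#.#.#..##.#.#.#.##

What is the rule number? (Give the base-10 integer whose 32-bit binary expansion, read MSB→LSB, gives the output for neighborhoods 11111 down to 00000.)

1008716617

  [31] ##### => .  t=1,i=3
  [30] ####. => .  t=1,i=5
  [29] ###.# => #  t=1,i=6
  [28] ###.. => #  t=3,i=6
  [27] ##.## => #  t=2,i=13
  [26] ##.#. => #  t=0,i=1
  [25] ##..# => .  t=2,i=8
  [24] ##... => .  t=3,i=14
  [23] #.### => .  t=3,i=1
  [22] #.##. => .  t=0,i=11
  [21] #.#.# => .  t=0,i=9
  [20] #.#.. => #  t=0,i=2
  [19] #..## => #  t=1,i=0
  [18] #..#. => #  t=1,i=12
  [17] #...# => #  t=0,i=4
  [16] #.... => #  t=5,i=6
  [15] .#### => #  t=1,i=2
  [14] .###. => #  t=2,i=11
  [13] .##.# => .  t=0,i=0
  [12] .##.. => .  t=2,i=7
  [11] .#.## => #  t=0,i=10
  [10] .#.#. => .  t=0,i=15
  [9] .#..# => #  t=1,i=11
  [8] .#... => #  t=0,i=3
  [7] ..### => .  t=1,i=1
  [6] ..##. => #  t=0,i=6
  [5] ..#.# => .  t=3,i=9
  [4] ..#.. => .  t=1,i=13
  [3] ...## => #  t=0,i=5
  [2] ...#. => .  t=1,i=16
  [1] ....# => .  t=5,i=9
  [0] ..... => #  t=5,i=7
  bits 00111100000111111100101101001001 = 1008716617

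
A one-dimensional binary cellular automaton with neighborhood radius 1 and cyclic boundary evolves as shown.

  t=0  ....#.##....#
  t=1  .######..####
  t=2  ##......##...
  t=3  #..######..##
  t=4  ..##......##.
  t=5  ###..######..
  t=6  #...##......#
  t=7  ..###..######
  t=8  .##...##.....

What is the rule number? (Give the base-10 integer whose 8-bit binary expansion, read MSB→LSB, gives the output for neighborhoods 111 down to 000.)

47

  [7] ### => .  t=1,i=2
  [6] ##. => .  t=0,i=7
  [5] #.# => #  t=0,i=5
  [4] #.. => .  t=0,i=0
  [3] .## => #  t=0,i=6
  [2] .#. => #  t=0,i=4
  [1] ..# => #  t=0,i=3
  [0] ... => #  t=0,i=1
  bits 00101111 = 47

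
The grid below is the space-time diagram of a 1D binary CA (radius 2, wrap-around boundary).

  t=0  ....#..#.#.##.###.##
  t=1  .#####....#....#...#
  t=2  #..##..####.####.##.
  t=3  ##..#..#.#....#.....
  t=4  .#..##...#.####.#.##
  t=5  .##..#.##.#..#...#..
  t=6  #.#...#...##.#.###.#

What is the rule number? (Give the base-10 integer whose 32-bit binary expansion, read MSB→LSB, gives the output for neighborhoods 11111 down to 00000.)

  [31] ##### => #  t=1,i=3
  [30] ####. => #  t=1,i=4
  [29] ###.# => .  t=0,i=16
  [28] ###.. => .  t=1,i=5
  [27] ##.## => .  t=0,i=13
  [26] ##.#. => .  t=2,i=19
  [25] ##..# => .  t=2,i=5
  [24] ##... => .  t=0,i=0
  [23] #.### => .  t=0,i=14
  [22] #.##. => .  t=0,i=11
  [21] #.#.# => .  t=0,i=9
  [20] #.#.. => #  t=2,i=0
  [19] #..## => .  t=2,i=2
  [18] #..#. => .  t=0,i=6
  [17] #...# => #  t=1,i=17
  [16] #.... => #  t=0,i=1
  [15] .#### => .  t=1,i=2
  [14] .###. => #  t=0,i=15
  [13] .##.# => .  t=0,i=12
  [12] .##.. => #  t=0,i=19
  [11] .#.## => #  t=0,i=10
  [10] .#.#. => .  t=0,i=8
  [9] .#..# => #  t=0,i=5
  [8] .#... => .  t=1,i=11
  [7] ..### => #  t=2,i=7
  [6] ..##. => .  t=2,i=3
  [5] ..#.# => .  t=0,i=7
  [4] ..#.. => #  t=0,i=4
  [3] ...## => #  t=3,i=19
  [2] ...#. => #  t=0,i=3
  [1] ....# => #  t=0,i=2
  [0] ..... => .  t=3,i=17
  bits 11000000000100110101101010011110 = 3222493854

3222493854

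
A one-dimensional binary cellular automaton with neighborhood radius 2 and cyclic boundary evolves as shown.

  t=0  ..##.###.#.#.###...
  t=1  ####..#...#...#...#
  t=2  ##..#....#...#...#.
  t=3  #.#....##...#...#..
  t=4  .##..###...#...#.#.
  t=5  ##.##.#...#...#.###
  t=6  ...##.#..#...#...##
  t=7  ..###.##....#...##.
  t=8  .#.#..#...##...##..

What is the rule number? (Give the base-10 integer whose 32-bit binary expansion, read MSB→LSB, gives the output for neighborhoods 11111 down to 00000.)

2186864207

  #####|#  b31=1 t=1,i=1
  ####.|.  b30=0 t=1,i=2
  ###.#|.  b29=0 t=0,i=7
  ###..|.  b28=0 t=0,i=15
  ##.##|.  b27=0 t=0,i=4
  ##.#.|.  b26=0 t=0,i=8
  ##..#|#  b25=1 t=1,i=4
  ##...|.  b24=0 t=0,i=16
  #.###|.  b23=0 t=0,i=5
  #.##.|#  b22=1 t=2,i=0
  #.#.#|.  b21=0 t=0,i=9
  #.#..|#  b20=1 t=3,i=2
  #..##|#  b19=1 t=4,i=0
  #..#.|.  b18=0 t=1,i=5
  #...#|.  b17=0 t=1,i=8
  #....|.  b16=0 t=0,i=17
  .####|#  b15=1 t=1,i=0
  .###.|#  b14=1 t=0,i=6
  .##.#|#  b13=1 t=0,i=3
  .##..|.  b12=0 t=2,i=1
  .#.##|.  b11=0 t=0,i=12
  .#.#.|#  b10=1 t=0,i=10
  .#..#|#  b9=1 t=3,i=17
  .#...|.  b8=0 t=1,i=7
  ..###|.  b7=0 t=1,i=18
  ..##.|#  b6=1 t=0,i=2
  ..#.#|.  b5=0 t=2,i=17
  ..#..|.  b4=0 t=1,i=6
  ...##|#  b3=1 t=0,i=1
  ...#.|#  b2=1 t=1,i=9
  ....#|#  b1=1 t=0,i=0
  .....|#  b0=1 t=0,i=18
  bits 10000010010110001110011001001111 = 2186864207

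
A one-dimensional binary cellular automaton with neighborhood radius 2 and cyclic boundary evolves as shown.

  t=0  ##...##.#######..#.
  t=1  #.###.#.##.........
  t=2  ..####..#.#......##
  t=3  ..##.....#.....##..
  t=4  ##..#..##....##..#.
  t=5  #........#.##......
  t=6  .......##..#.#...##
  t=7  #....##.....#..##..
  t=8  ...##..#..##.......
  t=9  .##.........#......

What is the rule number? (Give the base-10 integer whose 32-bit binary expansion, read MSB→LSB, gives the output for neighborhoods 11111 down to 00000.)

  ##### -> .   bit 31 = 0  t=0,i=10
  ####. -> .   bit 30 = 0  t=0,i=13
  ###.# -> #   bit 29 = 1  t=1,i=4
  ###.. -> .   bit 28 = 0  t=0,i=14
  ##.## -> .   bit 27 = 0  t=0,i=7
  ##.#. -> #   bit 26 = 1  t=1,i=5
  ##..# -> .   bit 25 = 0  t=0,i=15
  ##... -> #   bit 24 = 1  t=0,i=2
  #.### -> #   bit 23 = 1  t=0,i=8
  #.##. -> #   bit 22 = 1  t=0,i=0
  #.#.# -> .   bit 21 = 0  t=1,i=6
  #.#.. -> .   bit 20 = 0  t=2,i=10
  #..## -> .   bit 19 = 0  t=2,i=1
  #..#. -> .   bit 18 = 0  t=0,i=16
  #...# -> #   bit 17 = 1  t=0,i=3
  #.... -> .   bit 16 = 0  t=1,i=11
  .#### -> #   bit 15 = 1  t=0,i=9
  .###. -> #   bit 14 = 1  t=1,i=3
  .##.# -> #   bit 13 = 1  t=0,i=6
  .##.. -> .   bit 12 = 0  t=0,i=1
  .#.## -> .   bit 11 = 0  t=0,i=18
  .#.#. -> #   bit 10 = 1  t=2,i=9
  .#..# -> .   bit 9 = 0  t=4,i=5
  .#... -> .   bit 8 = 0  t=2,i=11
  ..### -> #   bit 7 = 1  t=2,i=2
  ..##. -> .   bit 6 = 0  t=0,i=5
  ..#.# -> .   bit 5 = 0  t=0,i=17
  ..#.. -> .   bit 4 = 0  t=3,i=9
  ...## -> #   bit 3 = 1  t=0,i=4
  ...#. -> #   bit 2 = 1  t=1,i=18
  ....# -> #   bit 1 = 1  t=1,i=17
  ..... -> .   bit 0 = 0  t=1,i=12
  bits 00100101110000101110010010001110 = 633529486

633529486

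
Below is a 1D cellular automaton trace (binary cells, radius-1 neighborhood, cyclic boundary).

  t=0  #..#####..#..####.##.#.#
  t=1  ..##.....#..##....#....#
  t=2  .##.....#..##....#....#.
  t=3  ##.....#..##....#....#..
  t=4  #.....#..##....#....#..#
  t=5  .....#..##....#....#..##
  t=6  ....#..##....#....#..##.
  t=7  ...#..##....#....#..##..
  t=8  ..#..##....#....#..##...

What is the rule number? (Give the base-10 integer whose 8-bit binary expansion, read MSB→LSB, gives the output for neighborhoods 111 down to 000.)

  ### -> .   bit 7 = 0  t=0,i=4
  ##. -> .   bit 6 = 0  t=0,i=0
  #.# -> .   bit 5 = 0  t=0,i=17
  #.. -> .   bit 4 = 0  t=0,i=1
  .## -> #   bit 3 = 1  t=0,i=3
  .#. -> .   bit 2 = 0  t=0,i=10
  ..# -> #   bit 1 = 1  t=0,i=2
  ... -> .   bit 0 = 0  t=1,i=5
  bits 00001010 = 10

10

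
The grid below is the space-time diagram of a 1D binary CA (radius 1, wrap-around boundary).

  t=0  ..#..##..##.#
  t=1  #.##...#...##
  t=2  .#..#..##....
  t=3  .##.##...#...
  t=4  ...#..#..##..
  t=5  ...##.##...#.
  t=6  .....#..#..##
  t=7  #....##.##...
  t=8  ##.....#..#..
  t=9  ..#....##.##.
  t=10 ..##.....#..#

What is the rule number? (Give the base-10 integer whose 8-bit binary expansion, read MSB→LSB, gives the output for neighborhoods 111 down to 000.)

  ###|.  b7=0 t=1,i=12
  ##.|.  b6=0 t=0,i=6
  #.#|#  b5=1 t=0,i=11
  #..|#  b4=1 t=0,i=0
  .##|.  b3=0 t=0,i=5
  .#.|#  b2=1 t=0,i=2
  ..#|.  b1=0 t=0,i=1
  ...|.  b0=0 t=1,i=5
  bits 00110100 = 52

52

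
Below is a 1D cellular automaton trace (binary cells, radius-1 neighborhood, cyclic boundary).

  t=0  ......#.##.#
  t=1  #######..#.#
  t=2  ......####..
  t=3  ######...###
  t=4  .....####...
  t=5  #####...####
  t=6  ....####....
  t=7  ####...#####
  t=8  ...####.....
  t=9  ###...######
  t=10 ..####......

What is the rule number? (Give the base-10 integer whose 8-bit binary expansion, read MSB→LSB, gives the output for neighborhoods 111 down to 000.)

87

  [7] ### => .  t=1,i=0
  [6] ##. => #  t=0,i=9
  [5] #.# => .  t=0,i=7
  [4] #.. => #  t=0,i=0
  [3] .## => .  t=0,i=8
  [2] .#. => #  t=0,i=6
  [1] ..# => #  t=0,i=5
  [0] ... => #  t=0,i=1
  bits 01010111 = 87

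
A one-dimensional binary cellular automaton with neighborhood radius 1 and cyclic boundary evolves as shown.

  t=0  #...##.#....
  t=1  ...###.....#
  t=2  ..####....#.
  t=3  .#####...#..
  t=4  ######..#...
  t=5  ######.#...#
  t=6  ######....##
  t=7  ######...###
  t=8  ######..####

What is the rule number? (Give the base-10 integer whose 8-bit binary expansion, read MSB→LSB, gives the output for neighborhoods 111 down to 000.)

  ###|#  b7=1 t=1,i=4
  ##.|#  b6=1 t=0,i=5
  #.#|.  b5=0 t=0,i=6
  #..|.  b4=0 t=0,i=1
  .##|#  b3=1 t=0,i=4
  .#.|.  b2=0 t=0,i=0
  ..#|#  b1=1 t=0,i=3
  ...|.  b0=0 t=0,i=2
  bits 11001010 = 202

202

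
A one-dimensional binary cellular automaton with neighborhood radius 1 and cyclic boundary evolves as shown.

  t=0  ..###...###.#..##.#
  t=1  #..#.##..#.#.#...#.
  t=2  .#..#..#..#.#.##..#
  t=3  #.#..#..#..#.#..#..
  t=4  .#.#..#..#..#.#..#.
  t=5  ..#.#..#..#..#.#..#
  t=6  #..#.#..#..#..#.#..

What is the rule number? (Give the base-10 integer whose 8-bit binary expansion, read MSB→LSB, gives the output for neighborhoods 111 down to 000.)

177

  [7] ### => #  t=0,i=3
  [6] ##. => .  t=0,i=4
  [5] #.# => #  t=0,i=11
  [4] #.. => #  t=0,i=0
  [3] .## => .  t=0,i=2
  [2] .#. => .  t=0,i=12
  [1] ..# => .  t=0,i=1
  [0] ... => #  t=0,i=6
  bits 10110001 = 177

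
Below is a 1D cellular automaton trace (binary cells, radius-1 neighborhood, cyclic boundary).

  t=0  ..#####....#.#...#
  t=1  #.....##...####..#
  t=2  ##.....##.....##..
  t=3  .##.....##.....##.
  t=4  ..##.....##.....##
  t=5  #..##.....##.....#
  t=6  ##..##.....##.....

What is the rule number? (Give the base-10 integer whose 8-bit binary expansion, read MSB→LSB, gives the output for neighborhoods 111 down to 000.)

  nb ###: next=.  (t=0,i=3, bit7=0)
  nb ##.: next=#  (t=0,i=6, bit6=1)
  nb #.#: next=#  (t=0,i=12, bit5=1)
  nb #..: next=#  (t=0,i=0, bit4=1)
  nb .##: next=.  (t=0,i=2, bit3=0)
  nb .#.: next=#  (t=0,i=11, bit2=1)
  nb ..#: next=.  (t=0,i=1, bit1=0)
  nb ...: next=.  (t=0,i=8, bit0=0)
  bits 01110100 = 116

116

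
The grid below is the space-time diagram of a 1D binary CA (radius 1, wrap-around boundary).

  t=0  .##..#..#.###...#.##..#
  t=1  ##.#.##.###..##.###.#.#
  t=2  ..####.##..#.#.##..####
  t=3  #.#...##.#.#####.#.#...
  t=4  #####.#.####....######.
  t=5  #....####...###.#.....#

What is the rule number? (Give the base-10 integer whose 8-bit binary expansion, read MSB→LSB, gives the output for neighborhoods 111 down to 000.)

  nb ###: next=.  (t=0,i=11, bit7=0)
  nb ##.: next=.  (t=0,i=2, bit6=0)
  nb #.#: next=#  (t=0,i=0, bit5=1)
  nb #..: next=#  (t=0,i=3, bit4=1)
  nb .##: next=#  (t=0,i=1, bit3=1)
  nb .#.: next=#  (t=0,i=5, bit2=1)
  nb ..#: next=.  (t=0,i=4, bit1=0)
  nb ...: next=#  (t=0,i=14, bit0=1)
  bits 00111101 = 61

61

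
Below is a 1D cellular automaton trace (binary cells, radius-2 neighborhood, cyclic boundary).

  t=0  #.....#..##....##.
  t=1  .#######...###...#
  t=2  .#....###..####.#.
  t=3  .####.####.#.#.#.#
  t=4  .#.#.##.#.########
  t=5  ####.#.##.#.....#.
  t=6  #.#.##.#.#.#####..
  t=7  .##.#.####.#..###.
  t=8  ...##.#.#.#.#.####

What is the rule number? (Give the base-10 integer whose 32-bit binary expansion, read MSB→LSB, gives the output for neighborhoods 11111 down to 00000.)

1608599447

  [31] ##### => .  t=1,i=3
  [30] ####. => #  t=1,i=6
  [29] ###.# => .  t=2,i=14
  [28] ###.. => #  t=1,i=7
  [27] ##.## => #  t=3,i=5
  [26] ##.#. => #  t=0,i=17
  [25] ##..# => #  t=2,i=9
  [24] ##... => #  t=0,i=11
  [23] #.### => #  t=1,i=1
  [22] #.##. => #  t=4,i=5
  [21] #.#.# => #  t=3,i=11
  [20] #.#.. => .  t=0,i=0
  [19] #..## => .  t=0,i=8
  [18] #..#. => .  t=2,i=0
  [17] #...# => .  t=1,i=9
  [16] #.... => #  t=0,i=2
  [15] .#### => .  t=1,i=2
  [14] .###. => #  t=1,i=12
  [13] .##.# => .  t=0,i=16
  [12] .##.. => .  t=0,i=10
  [11] .#.## => .  t=1,i=0
  [10] .#.#. => #  t=3,i=12
  [9] .#..# => #  t=0,i=7
  [8] .#... => #  t=0,i=1
  [7] ..### => #  t=1,i=11
  [6] ..##. => .  t=0,i=9
  [5] ..#.# => .  t=1,i=17
  [4] ..#.. => #  t=0,i=6
  [3] ...## => .  t=0,i=14
  [2] ...#. => #  t=0,i=5
  [1] ....# => #  t=0,i=4
  [0] ..... => #  t=0,i=3
  bits 01011111111000010100011110010111 = 1608599447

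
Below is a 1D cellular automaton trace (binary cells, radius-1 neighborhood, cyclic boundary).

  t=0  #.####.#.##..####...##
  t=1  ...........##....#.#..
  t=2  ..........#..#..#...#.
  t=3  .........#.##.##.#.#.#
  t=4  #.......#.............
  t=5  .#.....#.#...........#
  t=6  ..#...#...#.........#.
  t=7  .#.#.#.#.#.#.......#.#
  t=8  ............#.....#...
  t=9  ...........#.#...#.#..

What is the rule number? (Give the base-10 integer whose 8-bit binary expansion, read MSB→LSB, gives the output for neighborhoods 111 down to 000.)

  [7] ### => .  t=0,i=3
  [6] ##. => .  t=0,i=0
  [5] #.# => .  t=0,i=1
  [4] #.. => #  t=0,i=11
  [3] .## => .  t=0,i=2
  [2] .#. => .  t=0,i=7
  [1] ..# => #  t=0,i=12
  [0] ... => .  t=0,i=18
  bits 00010010 = 18

18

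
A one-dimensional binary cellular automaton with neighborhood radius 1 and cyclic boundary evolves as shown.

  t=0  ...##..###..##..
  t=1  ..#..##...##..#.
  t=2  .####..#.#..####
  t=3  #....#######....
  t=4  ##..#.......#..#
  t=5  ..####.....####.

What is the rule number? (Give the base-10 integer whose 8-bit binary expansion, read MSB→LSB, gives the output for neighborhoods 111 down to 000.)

54

  [7] ### => .  t=0,i=8
  [6] ##. => .  t=0,i=4
  [5] #.# => #  t=2,i=0
  [4] #.. => #  t=0,i=5
  [3] .## => .  t=0,i=3
  [2] .#. => #  t=1,i=2
  [1] ..# => #  t=0,i=2
  [0] ... => .  t=0,i=0
  bits 00110110 = 54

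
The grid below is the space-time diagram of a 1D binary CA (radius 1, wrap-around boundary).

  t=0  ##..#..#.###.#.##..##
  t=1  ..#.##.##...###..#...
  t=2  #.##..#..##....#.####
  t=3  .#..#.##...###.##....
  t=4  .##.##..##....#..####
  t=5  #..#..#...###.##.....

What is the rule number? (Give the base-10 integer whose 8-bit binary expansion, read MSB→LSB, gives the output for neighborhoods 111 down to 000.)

53

  ### -> .   bit 7 = 0  t=0,i=0
  ##. -> .   bit 6 = 0  t=0,i=1
  #.# -> #   bit 5 = 1  t=0,i=8
  #.. -> #   bit 4 = 1  t=0,i=2
  .## -> .   bit 3 = 0  t=0,i=9
  .#. -> #   bit 2 = 1  t=0,i=4
  ..# -> .   bit 1 = 0  t=0,i=3
  ... -> #   bit 0 = 1  t=1,i=0
  bits 00110101 = 53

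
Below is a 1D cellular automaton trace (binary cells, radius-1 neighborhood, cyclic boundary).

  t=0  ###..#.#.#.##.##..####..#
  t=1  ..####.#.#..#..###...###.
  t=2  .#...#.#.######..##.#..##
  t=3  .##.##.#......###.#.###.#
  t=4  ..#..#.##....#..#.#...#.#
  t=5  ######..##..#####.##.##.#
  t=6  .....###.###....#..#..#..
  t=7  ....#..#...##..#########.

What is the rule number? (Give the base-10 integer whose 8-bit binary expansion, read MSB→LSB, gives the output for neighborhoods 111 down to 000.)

  ###|.  b7=0 t=0,i=0
  ##.|#  b6=1 t=0,i=2
  #.#|.  b5=0 t=0,i=6
  #..|#  b4=1 t=0,i=3
  .##|.  b3=0 t=0,i=11
  .#.|#  b2=1 t=0,i=5
  ..#|#  b1=1 t=0,i=4
  ...|.  b0=0 t=1,i=0
  bits 01010110 = 86

86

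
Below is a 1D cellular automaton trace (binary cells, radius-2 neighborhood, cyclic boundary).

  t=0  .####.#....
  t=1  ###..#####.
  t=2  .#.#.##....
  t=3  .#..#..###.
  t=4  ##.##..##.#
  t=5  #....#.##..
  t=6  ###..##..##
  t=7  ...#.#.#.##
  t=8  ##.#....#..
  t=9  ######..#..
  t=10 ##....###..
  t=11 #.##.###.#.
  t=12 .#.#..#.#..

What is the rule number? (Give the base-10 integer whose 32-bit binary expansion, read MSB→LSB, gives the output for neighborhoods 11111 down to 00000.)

119007737

  #####|.  b31=0 t=1,i=7
  ####.|.  b30=0 t=0,i=3
  ###.#|.  b29=0 t=0,i=4
  ###..|.  b28=0 t=1,i=2
  ##.##|.  b27=0 t=1,i=10
  ##.#.|#  b26=1 t=0,i=5
  ##..#|#  b25=1 t=1,i=3
  ##...|#  b24=1 t=2,i=7
  #.###|.  b23=0 t=1,i=0
  #.##.|.  b22=0 t=2,i=5
  #.#.#|.  b21=0 t=2,i=3
  #.#..|#  b20=1 t=0,i=6
  #..##|.  b19=0 t=1,i=4
  #..#.|#  b18=1 t=3,i=0
  #...#|#  b17=1 t=7,i=1
  #....|#  b16=1 t=0,i=8
  .####|#  b15=1 t=0,i=2
  .###.|#  b14=1 t=1,i=1
  .##.#|#  b13=1 t=4,i=8
  .##..|.  b12=0 t=2,i=6
  .#.##|#  b11=1 t=2,i=4
  .#.#.|.  b10=0 t=2,i=2
  .#..#|.  b9=0 t=3,i=2
  .#...|#  b8=1 t=0,i=7
  ..###|#  b7=1 t=0,i=1
  ..##.|#  b6=1 t=4,i=7
  ..#.#|#  b5=1 t=2,i=1
  ..#..|#  b4=1 t=3,i=1
  ...##|#  b3=1 t=0,i=0
  ...#.|.  b2=0 t=2,i=0
  ....#|.  b1=0 t=0,i=10
  .....|#  b0=1 t=0,i=9
  bits 00000111000101111110100111111001 = 119007737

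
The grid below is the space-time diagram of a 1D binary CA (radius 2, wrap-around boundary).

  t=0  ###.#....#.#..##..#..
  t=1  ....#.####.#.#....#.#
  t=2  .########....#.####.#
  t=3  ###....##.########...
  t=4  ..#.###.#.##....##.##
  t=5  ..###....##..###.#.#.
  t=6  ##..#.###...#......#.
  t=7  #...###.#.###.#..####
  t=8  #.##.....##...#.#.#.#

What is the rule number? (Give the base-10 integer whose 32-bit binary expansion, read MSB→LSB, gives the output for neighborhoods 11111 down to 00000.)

  nb #####: next=.  (t=2,i=3, bit31=0)
  nb ####.: next=#  (t=1,i=8, bit30=1)
  nb ###.#: next=.  (t=0,i=2, bit29=0)
  nb ###..: next=#  (t=2,i=8, bit28=1)
  nb ##.##: next=.  (t=3,i=9, bit27=0)
  nb ##.#.: next=.  (t=0,i=3, bit26=0)
  nb ##..#: next=.  (t=0,i=16, bit25=0)
  nb ##...: next=.  (t=2,i=9, bit24=0)
  nb #.###: next=#  (t=1,i=6, bit23=1)
  nb #.##.: next=#  (t=4,i=10, bit22=1)
  nb #.#.#: next=.  (t=1,i=11, bit21=0)
  nb #.#..: next=#  (t=0,i=4, bit20=1)
  nb #..##: next=#  (t=0,i=13, bit19=1)
  nb #..#.: next=.  (t=0,i=17, bit18=0)
  nb #...#: next=#  (t=3,i=19, bit17=1)
  nb #....: next=#  (t=0,i=6, bit16=1)
  nb .####: next=#  (t=1,i=7, bit15=1)
  nb .###.: next=.  (t=0,i=1, bit14=0)
  nb .##.#: next=#  (t=3,i=8, bit13=1)
  nb .##..: next=.  (t=0,i=15, bit12=0)
  nb .#.##: next=#  (t=1,i=5, bit11=1)
  nb .#.#.: next=.  (t=0,i=10, bit10=0)
  nb .#..#: next=.  (t=0,i=12, bit9=0)
  nb .#...: next=.  (t=0,i=5, bit8=0)
  nb ..###: next=.  (t=0,i=0, bit7=0)
  nb ..##.: next=.  (t=0,i=14, bit6=0)
  nb ..#.#: next=#  (t=0,i=9, bit5=1)
  nb ..#..: next=#  (t=0,i=18, bit4=1)
  nb ...##: next=#  (t=3,i=6, bit3=1)
  nb ...#.: next=#  (t=0,i=8, bit2=1)
  nb ....#: next=#  (t=0,i=7, bit1=1)
  nb .....: next=.  (t=6,i=15, bit0=0)
  bits 01010000110110111010100000111110 = 1356572734

1356572734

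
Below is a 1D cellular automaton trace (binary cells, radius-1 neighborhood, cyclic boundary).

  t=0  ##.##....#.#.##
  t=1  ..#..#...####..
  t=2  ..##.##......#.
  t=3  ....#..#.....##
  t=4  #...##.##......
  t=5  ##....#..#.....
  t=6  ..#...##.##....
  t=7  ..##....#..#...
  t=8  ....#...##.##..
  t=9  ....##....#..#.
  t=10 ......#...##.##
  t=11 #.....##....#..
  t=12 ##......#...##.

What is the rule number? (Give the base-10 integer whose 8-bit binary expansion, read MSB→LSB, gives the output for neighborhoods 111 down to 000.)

  [7] ### => .  t=0,i=0
  [6] ##. => .  t=0,i=1
  [5] #.# => #  t=0,i=2
  [4] #.. => #  t=0,i=5
  [3] .## => .  t=0,i=3
  [2] .#. => #  t=0,i=9
  [1] ..# => .  t=0,i=8
  [0] ... => .  t=0,i=6
  bits 00110100 = 52

52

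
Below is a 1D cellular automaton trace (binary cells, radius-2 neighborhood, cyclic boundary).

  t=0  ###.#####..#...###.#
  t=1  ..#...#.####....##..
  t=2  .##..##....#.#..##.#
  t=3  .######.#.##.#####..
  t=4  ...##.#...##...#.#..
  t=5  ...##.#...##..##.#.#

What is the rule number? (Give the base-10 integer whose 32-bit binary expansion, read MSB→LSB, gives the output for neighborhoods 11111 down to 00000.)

  #####|#  b31=1 t=0,i=6
  ####.|.  b30=0 t=0,i=1
  ###.#|#  b29=1 t=0,i=2
  ###..|#  b28=1 t=0,i=8
  ##.##|.  b27=0 t=0,i=3
  ##.#.|.  b26=0 t=2,i=18
  ##..#|#  b25=1 t=0,i=9
  ##...|.  b24=0 t=1,i=12
  #.###|.  b23=0 t=0,i=4
  #.##.|#  b22=1 t=2,i=1
  #.#.#|.  b21=0 t=2,i=19
  #.#..|#  b20=1 t=2,i=13
  #..##|#  b19=1 t=2,i=4
  #..#.|#  b18=1 t=0,i=10
  #...#|.  b17=0 t=0,i=13
  #....|#  b16=1 t=1,i=13
  .####|.  b15=0 t=0,i=0
  .###.|#  b14=1 t=0,i=16
  .##.#|#  b13=1 t=2,i=17
  .##..|#  b12=1 t=1,i=17
  .#.##|.  b11=0 t=1,i=7
  .#.#.|.  b10=0 t=2,i=12
  .#..#|#  b9=1 t=2,i=14
  .#...|.  b8=0 t=0,i=12
  ..###|.  b7=0 t=0,i=15
  ..##.|#  b6=1 t=1,i=16
  ..#.#|#  b5=1 t=1,i=6
  ..#..|#  b4=1 t=0,i=11
  ...##|.  b3=0 t=0,i=14
  ...#.|#  b2=1 t=1,i=1
  ....#|.  b1=0 t=1,i=0
  .....|.  b0=0 t=4,i=0
  bits 10110010010111010111001001110100 = 2992468596

2992468596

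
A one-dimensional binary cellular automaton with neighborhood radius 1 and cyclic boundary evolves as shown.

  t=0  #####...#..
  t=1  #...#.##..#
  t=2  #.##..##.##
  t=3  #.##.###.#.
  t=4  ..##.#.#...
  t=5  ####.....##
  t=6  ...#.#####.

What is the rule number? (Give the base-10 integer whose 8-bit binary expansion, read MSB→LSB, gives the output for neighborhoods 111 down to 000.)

  nb ###: next=.  (t=0,i=1, bit7=0)
  nb ##.: next=#  (t=0,i=4, bit6=1)
  nb #.#: next=.  (t=1,i=5, bit5=0)
  nb #..: next=.  (t=0,i=5, bit4=0)
  nb .##: next=#  (t=0,i=0, bit3=1)
  nb .#.: next=.  (t=0,i=8, bit2=0)
  nb ..#: next=#  (t=0,i=7, bit1=1)
  nb ...: next=#  (t=0,i=6, bit0=1)
  bits 01001011 = 75

75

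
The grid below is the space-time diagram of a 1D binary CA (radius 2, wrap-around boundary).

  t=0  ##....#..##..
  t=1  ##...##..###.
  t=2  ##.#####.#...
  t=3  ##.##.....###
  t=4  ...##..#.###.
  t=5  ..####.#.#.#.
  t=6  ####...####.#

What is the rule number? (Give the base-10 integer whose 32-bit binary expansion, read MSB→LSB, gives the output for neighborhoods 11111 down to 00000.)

  #####|.  b31=0 t=2,i=5
  ####.|.  b30=0 t=2,i=6
  ###.#|.  b29=0 t=1,i=11
  ###..|#  b28=1 t=4,i=11
  ##.##|.  b27=0 t=1,i=12
  ##.#.|.  b26=0 t=2,i=8
  ##..#|#  b25=1 t=0,i=11
  ##...|.  b24=0 t=0,i=2
  #.###|#  b23=1 t=2,i=3
  #.##.|#  b22=1 t=1,i=0
  #.#.#|#  b21=1 t=5,i=7
  #.#..|.  b20=0 t=2,i=9
  #..##|.  b19=0 t=0,i=8
  #..#.|.  b18=0 t=4,i=6
  #...#|#  b17=1 t=1,i=3
  #....|.  b16=0 t=0,i=3
  .####|#  b15=1 t=2,i=4
  .###.|.  b14=0 t=1,i=10
  .##.#|#  b13=1 t=2,i=1
  .##..|#  b12=1 t=0,i=1
  .#.##|.  b11=0 t=4,i=8
  .#.#.|#  b10=1 t=5,i=8
  .#..#|.  b9=0 t=0,i=7
  .#...|#  b8=1 t=2,i=10
  ..###|#  b7=1 t=1,i=9
  ..##.|#  b6=1 t=0,i=0
  ..#.#|#  b5=1 t=4,i=7
  ..#..|#  b4=1 t=0,i=6
  ...##|#  b3=1 t=1,i=4
  ...#.|#  b2=1 t=0,i=5
  ....#|.  b1=0 t=0,i=4
  .....|#  b0=1 t=3,i=7
  bits 00010010111000101011010111111101 = 316847613

316847613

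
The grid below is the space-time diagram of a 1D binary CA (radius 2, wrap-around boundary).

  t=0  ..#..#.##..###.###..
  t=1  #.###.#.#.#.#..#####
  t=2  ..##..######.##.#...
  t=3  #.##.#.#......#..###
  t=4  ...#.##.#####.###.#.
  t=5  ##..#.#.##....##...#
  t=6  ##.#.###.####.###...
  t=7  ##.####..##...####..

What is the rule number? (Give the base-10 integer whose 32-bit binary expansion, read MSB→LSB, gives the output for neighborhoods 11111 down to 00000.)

  [31] ##### => .  t=1,i=17
  [30] ####. => .  t=1,i=19
  [29] ###.# => .  t=0,i=13
  [28] ###.. => #  t=0,i=17
  [27] ##.## => .  t=0,i=14
  [26] ##.#. => .  t=1,i=5
  [25] ##..# => .  t=0,i=9
  [24] ##... => #  t=0,i=18
  [23] #.### => #  t=0,i=15
  [22] #.##. => .  t=0,i=7
  [21] #.#.# => #  t=1,i=6
  [20] #.#.. => .  t=1,i=12
  [19] #..## => #  t=0,i=10
  [18] #..#. => #  t=0,i=4
  [17] #...# => .  t=5,i=17
  [16] #.... => #  t=0,i=19
  [15] .#### => #  t=1,i=16
  [14] .###. => #  t=0,i=12
  [13] .##.# => #  t=2,i=14
  [12] .##.. => #  t=0,i=8
  [11] .#.## => #  t=0,i=6
  [10] .#.#. => #  t=1,i=7
  [9] .#..# => #  t=0,i=3
  [8] .#... => #  t=2,i=17
  [7] ..### => .  t=0,i=11
  [6] ..##. => #  t=2,i=2
  [5] ..#.# => .  t=0,i=5
  [4] ..#.. => #  t=0,i=2
  [3] ...## => .  t=2,i=1
  [2] ...#. => .  t=0,i=1
  [1] ....# => #  t=0,i=0
  [0] ..... => #  t=2,i=19
  bits 00010001101011011111111101010011 = 296615763

296615763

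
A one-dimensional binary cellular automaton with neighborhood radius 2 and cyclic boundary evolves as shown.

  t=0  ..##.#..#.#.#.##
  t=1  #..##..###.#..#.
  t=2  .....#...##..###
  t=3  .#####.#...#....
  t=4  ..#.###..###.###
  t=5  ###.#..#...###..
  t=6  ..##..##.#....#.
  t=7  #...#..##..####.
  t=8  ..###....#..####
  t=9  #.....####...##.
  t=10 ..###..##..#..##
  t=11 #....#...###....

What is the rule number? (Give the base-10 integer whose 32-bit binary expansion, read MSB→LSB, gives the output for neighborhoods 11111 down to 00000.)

1858577463

  nb #####: next=.  (t=3,i=3, bit31=0)
  nb ####.: next=#  (t=3,i=4, bit30=1)
  nb ###.#: next=#  (t=1,i=9, bit29=1)
  nb ###..: next=.  (t=2,i=15, bit28=0)
  nb ##.##: next=#  (t=4,i=12, bit27=1)
  nb ##.#.: next=#  (t=0,i=4, bit26=1)
  nb ##..#: next=#  (t=0,i=0, bit25=1)
  nb ##...: next=.  (t=2,i=0, bit24=0)
  nb #.###: next=#  (t=4,i=4, bit23=1)
  nb #.##.: next=#  (t=0,i=14, bit22=1)
  nb #.#.#: next=.  (t=0,i=10, bit21=0)
  nb #.#..: next=.  (t=0,i=5, bit20=0)
  nb #..##: next=.  (t=0,i=1, bit19=0)
  nb #..#.: next=#  (t=0,i=7, bit18=1)
  nb #...#: next=#  (t=2,i=7, bit17=1)
  nb #....: next=#  (t=2,i=1, bit16=1)
  nb .####: next=#  (t=3,i=2, bit15=1)
  nb .###.: next=.  (t=1,i=8, bit14=0)
  nb .##.#: next=#  (t=0,i=3, bit13=1)
  nb .##..: next=.  (t=0,i=15, bit12=0)
  nb .#.##: next=.  (t=0,i=13, bit11=0)
  nb .#.#.: next=#  (t=0,i=9, bit10=1)
  nb .#..#: next=.  (t=0,i=6, bit9=0)
  nb .#...: next=.  (t=2,i=6, bit8=0)
  nb ..###: next=.  (t=1,i=7, bit7=0)
  nb ..##.: next=.  (t=0,i=2, bit6=0)
  nb ..#.#: next=#  (t=0,i=8, bit5=1)
  nb ..#..: next=#  (t=2,i=5, bit4=1)
  nb ...##: next=.  (t=2,i=8, bit3=0)
  nb ...#.: next=#  (t=2,i=4, bit2=1)
  nb ....#: next=#  (t=2,i=3, bit1=1)
  nb .....: next=#  (t=2,i=2, bit0=1)
  bits 01101110110001111010010000110111 = 1858577463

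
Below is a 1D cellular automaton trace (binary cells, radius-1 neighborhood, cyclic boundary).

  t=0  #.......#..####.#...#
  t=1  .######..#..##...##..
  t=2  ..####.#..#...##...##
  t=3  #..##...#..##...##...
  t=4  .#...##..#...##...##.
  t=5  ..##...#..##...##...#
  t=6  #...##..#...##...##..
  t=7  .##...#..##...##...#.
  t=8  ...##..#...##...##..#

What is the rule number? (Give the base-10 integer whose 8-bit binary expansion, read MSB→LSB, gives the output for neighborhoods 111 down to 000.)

145

  nb ###: next=#  (t=0,i=12, bit7=1)
  nb ##.: next=.  (t=0,i=0, bit6=0)
  nb #.#: next=.  (t=0,i=15, bit5=0)
  nb #..: next=#  (t=0,i=1, bit4=1)
  nb .##: next=.  (t=0,i=11, bit3=0)
  nb .#.: next=.  (t=0,i=8, bit2=0)
  nb ..#: next=.  (t=0,i=7, bit1=0)
  nb ...: next=#  (t=0,i=2, bit0=1)
  bits 10010001 = 145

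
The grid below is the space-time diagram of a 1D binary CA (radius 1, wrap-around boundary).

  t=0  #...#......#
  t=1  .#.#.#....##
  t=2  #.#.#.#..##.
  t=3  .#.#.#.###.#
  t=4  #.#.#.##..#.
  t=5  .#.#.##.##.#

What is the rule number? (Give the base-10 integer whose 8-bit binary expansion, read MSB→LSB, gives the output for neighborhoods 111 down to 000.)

  ###|.  b7=0 t=3,i=8
  ##.|.  b6=0 t=0,i=0
  #.#|#  b5=1 t=1,i=0
  #..|#  b4=1 t=0,i=1
  .##|#  b3=1 t=0,i=11
  .#.|.  b2=0 t=0,i=4
  ..#|#  b1=1 t=0,i=3
  ...|.  b0=0 t=0,i=2
  bits 00111010 = 58

58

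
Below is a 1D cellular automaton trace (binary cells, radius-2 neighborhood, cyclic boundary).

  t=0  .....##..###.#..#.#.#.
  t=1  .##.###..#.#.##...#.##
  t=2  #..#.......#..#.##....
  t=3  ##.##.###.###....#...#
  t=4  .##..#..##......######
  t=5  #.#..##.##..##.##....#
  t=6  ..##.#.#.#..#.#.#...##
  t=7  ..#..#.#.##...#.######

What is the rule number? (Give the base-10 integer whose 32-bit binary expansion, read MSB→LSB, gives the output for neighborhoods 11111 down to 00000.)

674370525

  ##### -> .   bit 31 = 0  t=4,i=18
  ####. -> .   bit 30 = 0  t=4,i=20
  ###.# -> #   bit 29 = 1  t=0,i=11
  ###.. -> .   bit 28 = 0  t=1,i=6
  ##.## -> #   bit 27 = 1  t=1,i=0
  ##.#. -> .   bit 26 = 0  t=0,i=12
  ##..# -> .   bit 25 = 0  t=0,i=7
  ##... -> .   bit 24 = 0  t=1,i=15
  #.### -> .   bit 23 = 0  t=1,i=4
  #.##. -> .   bit 22 = 0  t=1,i=1
  #.#.# -> #   bit 21 = 1  t=0,i=18
  #.#.. -> #   bit 20 = 1  t=0,i=13
  #..## -> .   bit 19 = 0  t=0,i=8
  #..#. -> .   bit 18 = 0  t=0,i=15
  #...# -> #   bit 17 = 1  t=1,i=16
  #.... -> .   bit 16 = 0  t=0,i=0
  .#### -> .   bit 15 = 0  t=4,i=17
  .###. -> .   bit 14 = 0  t=0,i=10
  .##.# -> .   bit 13 = 0  t=1,i=2
  .##.. -> #   bit 12 = 1  t=0,i=6
  .#.## -> .   bit 11 = 0  t=1,i=12
  .#.#. -> .   bit 10 = 0  t=0,i=17
  .#..# -> #   bit 9 = 1  t=0,i=14
  .#... -> #   bit 8 = 1  t=0,i=21
  ..### -> #   bit 7 = 1  t=0,i=9
  ..##. -> #   bit 6 = 1  t=0,i=5
  ..#.# -> .   bit 5 = 0  t=0,i=16
  ..#.. -> #   bit 4 = 1  t=2,i=0
  ...## -> #   bit 3 = 1  t=0,i=4
  ...#. -> #   bit 2 = 1  t=1,i=17
  ....# -> .   bit 1 = 0  t=0,i=3
  ..... -> #   bit 0 = 1  t=0,i=1
  bits 00101000001100100001001111011101 = 674370525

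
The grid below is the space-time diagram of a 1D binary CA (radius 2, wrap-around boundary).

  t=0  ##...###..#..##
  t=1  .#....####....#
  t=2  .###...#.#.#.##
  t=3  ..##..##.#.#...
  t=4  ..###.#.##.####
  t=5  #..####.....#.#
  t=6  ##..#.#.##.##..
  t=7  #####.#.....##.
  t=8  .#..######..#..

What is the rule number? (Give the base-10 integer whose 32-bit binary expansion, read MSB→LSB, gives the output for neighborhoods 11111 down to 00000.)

  #####|.  b31=0 t=7,i=2
  ####.|.  b30=0 t=0,i=0
  ###.#|#  b29=1 t=4,i=4
  ###..|#  b28=1 t=0,i=1
  ##.##|.  b27=0 t=2,i=0
  ##.#.|#  b26=1 t=3,i=8
  ##..#|#  b25=1 t=0,i=8
  ##...|.  b24=0 t=0,i=2
  #.###|.  b23=0 t=2,i=1
  #.##.|.  b22=0 t=2,i=13
  #.#.#|#  b21=1 t=2,i=9
  #.#..|#  b20=1 t=1,i=1
  #..##|.  b19=0 t=0,i=12
  #..#.|#  b18=1 t=0,i=9
  #...#|.  b17=0 t=0,i=3
  #....|#  b16=1 t=1,i=3
  .####|#  b15=1 t=0,i=14
  .###.|#  b14=1 t=0,i=6
  .##.#|.  b13=0 t=2,i=14
  .##..|#  b12=1 t=3,i=3
  .#.##|.  b11=0 t=2,i=12
  .#.#.|.  b10=0 t=1,i=0
  .#..#|.  b9=0 t=0,i=11
  .#...|#  b8=1 t=1,i=2
  ..###|.  b7=0 t=0,i=5
  ..##.|#  b6=1 t=3,i=2
  ..#.#|#  b5=1 t=1,i=14
  ..#..|.  b4=0 t=0,i=10
  ...##|.  b3=0 t=0,i=4
  ...#.|#  b2=1 t=1,i=13
  ....#|.  b1=0 t=1,i=4
  .....|#  b0=1 t=3,i=14
  bits 00110110001101011101000101100101 = 909496677

909496677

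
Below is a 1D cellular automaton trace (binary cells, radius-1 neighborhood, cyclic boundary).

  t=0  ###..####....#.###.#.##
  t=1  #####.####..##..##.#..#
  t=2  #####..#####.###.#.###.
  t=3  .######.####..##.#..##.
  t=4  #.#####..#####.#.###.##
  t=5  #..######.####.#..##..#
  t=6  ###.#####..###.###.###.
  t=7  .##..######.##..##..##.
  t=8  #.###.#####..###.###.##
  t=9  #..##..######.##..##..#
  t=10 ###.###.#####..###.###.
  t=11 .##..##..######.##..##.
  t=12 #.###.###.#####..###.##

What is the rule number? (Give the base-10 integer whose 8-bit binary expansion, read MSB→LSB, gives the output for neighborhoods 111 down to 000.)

214

  [7] ### => #  t=0,i=0
  [6] ##. => #  t=0,i=2
  [5] #.# => .  t=0,i=14
  [4] #.. => #  t=0,i=3
  [3] .## => .  t=0,i=5
  [2] .#. => #  t=0,i=13
  [1] ..# => #  t=0,i=4
  [0] ... => .  t=0,i=10
  bits 11010110 = 214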